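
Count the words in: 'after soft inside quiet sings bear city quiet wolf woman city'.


Counting words by splitting on spaces:
  Word 1: 'after'
  Word 2: 'soft'
  Word 3: 'inside'
  Word 4: 'quiet'
  Word 5: 'sings'
  Word 6: 'bear'
  Word 7: 'city'
  Word 8: 'quiet'
  Word 9: 'wolf'
  Word 10: 'woman'
  Word 11: 'city'
Total words: 11

11


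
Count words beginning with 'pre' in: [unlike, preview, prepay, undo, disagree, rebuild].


Checking each word for prefix 'pre':
  'unlike' -> no (count: 0)
  'preview' -> YES, starts with 'pre' (count: 1)
  'prepay' -> YES, starts with 'pre' (count: 2)
  'undo' -> no (count: 2)
  'disagree' -> no (count: 2)
  'rebuild' -> no (count: 2)
Total with prefix 'pre': 2

2


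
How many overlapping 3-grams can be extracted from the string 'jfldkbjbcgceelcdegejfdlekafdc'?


String 'jfldkbjbcgceelcdegejfdlekafdc' has length L = 29.
Number of overlapping n-grams = L - n + 1
Substituting: 29 - 3 + 1 = 27

27


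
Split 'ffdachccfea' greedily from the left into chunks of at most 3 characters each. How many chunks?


'ffdachccfea' has 11 characters.
Chunking with max size 3:
  Chunk 1: 'ffd' (positions 0-2)
  Chunk 2: 'ach' (positions 3-5)
  Chunk 3: 'ccf' (positions 6-8)
  Chunk 4: 'ea' (positions 9-10)
Total chunks: ceil(11 / 3) = 4

4


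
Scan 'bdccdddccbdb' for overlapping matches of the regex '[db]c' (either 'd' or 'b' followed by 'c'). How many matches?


Pattern: [db]c means either 'd' or 'b' followed by 'c'.
Scanning 'bdccdddccbdb' position-by-position:
  Pos 0: window 'bd' -> no
  Pos 1: window 'dc' -> MATCH
  Pos 2: window 'cc' -> no
  Pos 3: window 'cd' -> no
  Pos 4: window 'dd' -> no
  Pos 5: window 'dd' -> no
  Pos 6: window 'dc' -> MATCH
  Pos 7: window 'cc' -> no
  Pos 8: window 'cb' -> no
  Pos 9: window 'bd' -> no
  Pos 10: window 'db' -> no
  Pos 11: window 'b' -> no
Total matches: 2

2


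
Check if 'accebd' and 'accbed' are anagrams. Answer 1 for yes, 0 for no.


Sort characters of 'accebd': 'abccde'
Sort characters of 'accbed': 'abccde'
Sorted forms match -> they ARE anagrams
Result: 1

1


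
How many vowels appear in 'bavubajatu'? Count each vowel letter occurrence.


Scanning each character of 'bavubajatu':
  Position 1: 'b' -> consonant (running count: 0)
  Position 2: 'a' -> vowel (running count: 1)
  Position 3: 'v' -> consonant (running count: 1)
  Position 4: 'u' -> vowel (running count: 2)
  Position 5: 'b' -> consonant (running count: 2)
  Position 6: 'a' -> vowel (running count: 3)
  Position 7: 'j' -> consonant (running count: 3)
  Position 8: 'a' -> vowel (running count: 4)
  Position 9: 't' -> consonant (running count: 4)
  Position 10: 'u' -> vowel (running count: 5)
Total vowels: 5

5


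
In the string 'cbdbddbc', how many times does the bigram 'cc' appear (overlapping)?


Scanning 'cbdbddbc' for bigram 'cc':
  Position 0: 'cb' -> no
  Position 1: 'bd' -> no
  Position 2: 'db' -> no
  Position 3: 'bd' -> no
  Position 4: 'dd' -> no
  Position 5: 'db' -> no
  Position 6: 'bc' -> no
Total matches: 0

0


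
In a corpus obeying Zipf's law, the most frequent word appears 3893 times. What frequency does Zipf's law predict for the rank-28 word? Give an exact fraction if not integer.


Zipf's law: freq(rank) = f1 / rank
f1 = 3893, rank = 28
freq = 3893 / 28
GCD(3893, 28) = 1
Simplified: 3893/28

3893/28


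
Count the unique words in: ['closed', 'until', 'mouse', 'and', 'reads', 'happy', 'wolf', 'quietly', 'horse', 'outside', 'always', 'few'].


Listing all tokens and tracking unique types:
  Token 1: 'closed' -> NEW (unique so far: 1)
  Token 2: 'until' -> NEW (unique so far: 2)
  Token 3: 'mouse' -> NEW (unique so far: 3)
  Token 4: 'and' -> NEW (unique so far: 4)
  Token 5: 'reads' -> NEW (unique so far: 5)
  Token 6: 'happy' -> NEW (unique so far: 6)
  Token 7: 'wolf' -> NEW (unique so far: 7)
  Token 8: 'quietly' -> NEW (unique so far: 8)
  Token 9: 'horse' -> NEW (unique so far: 9)
  Token 10: 'outside' -> NEW (unique so far: 10)
  Token 11: 'always' -> NEW (unique so far: 11)
  Token 12: 'few' -> NEW (unique so far: 12)
Unique types: ('always', 'and', 'closed', 'few', 'happy', 'horse', 'mouse', 'outside', 'quietly', 'reads', 'until', 'wolf')
Vocabulary size: 12

12


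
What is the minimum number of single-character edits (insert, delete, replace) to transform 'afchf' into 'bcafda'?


Building DP table for s1='afchf' (len 5) and s2='bcafda' (len 6):
       b  c  a  f  d  a
    0  1  2  3  4  5  6
  a 1  1  2  2  3  4  5
  f 2  2  2  3  2  3  4
  c 3  3  2  3  3  3  4
  h 4  4  3  3  4  4  4
  f 5  5  4  4  3  4  5
Edit distance = dp[5][6] = 5

5


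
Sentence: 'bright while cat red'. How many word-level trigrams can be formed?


Word trigrams from [4] words:
  Trigram 1: (bright while cat)
  Trigram 2: (while cat red)
Total word trigrams: 4 - 2 = 2

2


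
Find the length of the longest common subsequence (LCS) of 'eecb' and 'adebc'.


DP table for LCS of 'eecb' and 'adebc':
       a  d  e  b  c
    0  0  0  0  0  0
  e 0  0  0  1  1  1
  e 0  0  0  1  1  1
  c 0  0  0  1  1  2
  b 0  0  0  1  2  2
LCS: 'ec'
LCS length = 2

2


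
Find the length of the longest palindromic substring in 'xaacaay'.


Scanning 'xaacaay' for palindromic substrings.
Substring at positions 1-5: 'aacaa'.
Check: reverse('aacaa') = 'aacaa' -> palindrome confirmed.
Neighbouring characters ('x' / 'y') break symmetry, so it cannot extend further.
No longer palindromic substring exists; longest length = 5

5


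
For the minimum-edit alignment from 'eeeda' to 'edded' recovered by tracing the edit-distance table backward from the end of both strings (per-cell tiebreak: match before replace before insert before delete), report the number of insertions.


Edit distance = 3. Backtracking from cell (5, 5) with preference match > replace > insert > delete,
then listing the resulting alignment 'eeeda' -> 'edded' left to right:
  Step 1: keep 'e'
  Step 2: insert 'd' [insertion #1]
  Step 3: replace e->d
  Step 4: keep 'e'
  Step 5: keep 'd'
  Step 6: delete 'a'
Total insertions: 1

1


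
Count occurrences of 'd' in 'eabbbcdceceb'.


Scanning 'eabbbcdceceb' for 'd':
  Position 6: 'd' -> MATCH (count: 1)
Total occurrences of 'd': 1

1


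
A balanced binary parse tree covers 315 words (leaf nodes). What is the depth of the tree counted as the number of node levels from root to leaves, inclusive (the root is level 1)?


In a balanced binary tree with n leaves the deepest leaf is ceil(log2(n)) edges below the root,
so counting node levels inclusive of root and leaves gives ceil(log2(n)) + 1 levels.
log2(315) = 8.2992
ceil(8.2992) = 9
levels = 9 + 1 = 10

10


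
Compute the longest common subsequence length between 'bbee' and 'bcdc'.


DP table for LCS of 'bbee' and 'bcdc':
       b  c  d  c
    0  0  0  0  0
  b 0  1  1  1  1
  b 0  1  1  1  1
  e 0  1  1  1  1
  e 0  1  1  1  1
LCS: 'b'
LCS length = 1

1


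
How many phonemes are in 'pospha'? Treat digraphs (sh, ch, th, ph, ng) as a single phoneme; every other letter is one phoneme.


Parsing 'pospha' greedily, digraphs first:
  'p' -> consonant phoneme (phonemes so far: 1)
  'o' -> vowel phoneme (phonemes so far: 2)
  's' -> consonant phoneme (phonemes so far: 3)
  'ph' -> digraph (1 consonant phoneme) (phonemes so far: 4)
  'a' -> vowel phoneme (phonemes so far: 5)
Total phonemes: 5

5


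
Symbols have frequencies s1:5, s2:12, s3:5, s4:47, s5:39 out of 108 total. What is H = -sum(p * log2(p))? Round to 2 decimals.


Computing entropy H = -sum(p_i * log2(p_i)):
  s1: p = 5/108 = 0.0463, -p*log2(p) = 0.2052
  s2: p = 12/108 = 0.1111, -p*log2(p) = 0.3522
  s3: p = 5/108 = 0.0463, -p*log2(p) = 0.2052
  s4: p = 47/108 = 0.4352, -p*log2(p) = 0.5224
  s5: p = 39/108 = 0.3611, -p*log2(p) = 0.5306
H = sum of terms = 1.8156
Rounded to 2 decimals: 1.82

1.82


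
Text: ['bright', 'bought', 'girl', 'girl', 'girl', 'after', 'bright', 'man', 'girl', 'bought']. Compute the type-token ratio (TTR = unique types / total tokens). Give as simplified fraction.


Tokens: 10
Unique types: ('after', 'bought', 'bright', 'girl', 'man') = 5
TTR = 5/10
Simplify: divide both by 5 -> 1/2
TTR = 1/2

1/2


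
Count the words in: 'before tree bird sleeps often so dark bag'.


Counting words by splitting on spaces:
  Word 1: 'before'
  Word 2: 'tree'
  Word 3: 'bird'
  Word 4: 'sleeps'
  Word 5: 'often'
  Word 6: 'so'
  Word 7: 'dark'
  Word 8: 'bag'
Total words: 8

8


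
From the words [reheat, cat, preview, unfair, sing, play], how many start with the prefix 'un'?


Checking each word for prefix 'un':
  'reheat' -> no (count: 0)
  'cat' -> no (count: 0)
  'preview' -> no (count: 0)
  'unfair' -> YES, starts with 'un' (count: 1)
  'sing' -> no (count: 1)
  'play' -> no (count: 1)
Total with prefix 'un': 1

1


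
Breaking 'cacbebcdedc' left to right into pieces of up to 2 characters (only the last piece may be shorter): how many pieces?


'cacbebcdedc' has 11 characters.
Chunking with max size 2:
  Chunk 1: 'ca' (positions 0-1)
  Chunk 2: 'cb' (positions 2-3)
  Chunk 3: 'eb' (positions 4-5)
  Chunk 4: 'cd' (positions 6-7)
  Chunk 5: 'ed' (positions 8-9)
  Chunk 6: 'c' (positions 10-10)
Total chunks: ceil(11 / 2) = 6

6


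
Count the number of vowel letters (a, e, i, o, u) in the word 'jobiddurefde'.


Scanning each character of 'jobiddurefde':
  Position 1: 'j' -> consonant (running count: 0)
  Position 2: 'o' -> vowel (running count: 1)
  Position 3: 'b' -> consonant (running count: 1)
  Position 4: 'i' -> vowel (running count: 2)
  Position 5: 'd' -> consonant (running count: 2)
  Position 6: 'd' -> consonant (running count: 2)
  Position 7: 'u' -> vowel (running count: 3)
  Position 8: 'r' -> consonant (running count: 3)
  Position 9: 'e' -> vowel (running count: 4)
  Position 10: 'f' -> consonant (running count: 4)
  Position 11: 'd' -> consonant (running count: 4)
  Position 12: 'e' -> vowel (running count: 5)
Total vowels: 5

5


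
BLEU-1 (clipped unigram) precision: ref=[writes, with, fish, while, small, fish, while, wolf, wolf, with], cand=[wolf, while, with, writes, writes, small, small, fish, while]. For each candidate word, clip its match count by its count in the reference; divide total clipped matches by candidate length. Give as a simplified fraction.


Reference word counts: {'fish': 2, 'small': 1, 'while': 2, 'with': 2, 'wolf': 2, 'writes': 1}
Checking each candidate word (with clipping):
  'wolf' -> in reference (ref count 2, used 1/2) -> match (matches: 1)
  'while' -> in reference (ref count 2, used 1/2) -> match (matches: 2)
  'with' -> in reference (ref count 2, used 1/2) -> match (matches: 3)
  'writes' -> in reference (ref count 1, used 1/1) -> match (matches: 4)
  'writes' -> ref count 1 already used up (1/1) -> clipped, no match (matches: 4)
  'small' -> in reference (ref count 1, used 1/1) -> match (matches: 5)
  'small' -> ref count 1 already used up (1/1) -> clipped, no match (matches: 5)
  'fish' -> in reference (ref count 2, used 1/2) -> match (matches: 6)
  'while' -> in reference (ref count 2, used 2/2) -> match (matches: 7)
Clipped matches: 7, Candidate length: 9
Precision = 7/9

7/9


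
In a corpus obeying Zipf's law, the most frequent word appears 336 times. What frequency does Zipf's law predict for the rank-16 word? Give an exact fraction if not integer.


Zipf's law: freq(rank) = f1 / rank
f1 = 336, rank = 16
freq = 336 / 16
= 21

21


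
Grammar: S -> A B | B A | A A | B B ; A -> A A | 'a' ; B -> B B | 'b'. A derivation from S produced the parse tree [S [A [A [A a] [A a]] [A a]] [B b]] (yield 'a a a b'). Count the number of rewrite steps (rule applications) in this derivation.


Every bracketed nonterminal node [X ...] in the tree is produced by exactly one rule application.
Reading the tree off as a leftmost derivation:
  Step 1: S  =>  A B   (applied S -> A B)
  Step 2: A B  =>  A A B   (applied A -> A A)
  Step 3: A A B  =>  A A A B   (applied A -> A A)
  Step 4: A A A B  =>  a A A B   (applied A -> a)
  Step 5: a A A B  =>  a a A B   (applied A -> a)
  Step 6: a a A B  =>  a a a B   (applied A -> a)
  Step 7: a a a B  =>  a a a b   (applied B -> b)
Final yield: a a a b
Total rewrite steps: 7

7


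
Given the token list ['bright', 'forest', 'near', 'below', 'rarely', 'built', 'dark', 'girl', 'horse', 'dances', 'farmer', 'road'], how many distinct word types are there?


Listing all tokens and tracking unique types:
  Token 1: 'bright' -> NEW (unique so far: 1)
  Token 2: 'forest' -> NEW (unique so far: 2)
  Token 3: 'near' -> NEW (unique so far: 3)
  Token 4: 'below' -> NEW (unique so far: 4)
  Token 5: 'rarely' -> NEW (unique so far: 5)
  Token 6: 'built' -> NEW (unique so far: 6)
  Token 7: 'dark' -> NEW (unique so far: 7)
  Token 8: 'girl' -> NEW (unique so far: 8)
  Token 9: 'horse' -> NEW (unique so far: 9)
  Token 10: 'dances' -> NEW (unique so far: 10)
  Token 11: 'farmer' -> NEW (unique so far: 11)
  Token 12: 'road' -> NEW (unique so far: 12)
Unique types: ('below', 'bright', 'built', 'dances', 'dark', 'farmer', 'forest', 'girl', 'horse', 'near', 'rarely', 'road')
Vocabulary size: 12

12


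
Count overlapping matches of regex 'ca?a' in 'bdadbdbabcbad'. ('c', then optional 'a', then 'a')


Pattern: ca?a means 'c', then optional 'a', then 'a'.
Scanning 'bdadbdbabcbad' position-by-position:
  Pos 0: window 'bda' -> no
  Pos 1: window 'dad' -> no
  Pos 2: window 'adb' -> no
  Pos 3: window 'dbd' -> no
  Pos 4: window 'bdb' -> no
  Pos 5: window 'dba' -> no
  Pos 6: window 'bab' -> no
  Pos 7: window 'abc' -> no
  Pos 8: window 'bcb' -> no
  Pos 9: window 'cba' -> no
  Pos 10: window 'bad' -> no
  Pos 11: window 'ad' -> no
  Pos 12: window 'd' -> no
Total matches: 0

0


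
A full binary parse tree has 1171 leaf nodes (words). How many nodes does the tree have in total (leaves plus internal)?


Leaf nodes (terminals): 1171
Internal nodes = n - 1 = 1171 - 1 = 1170
Total = leaves + internal = 1171 + 1170 = 2341

2341


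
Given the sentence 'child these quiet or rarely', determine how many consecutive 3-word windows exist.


Word trigrams from [5] words:
  Trigram 1: (child these quiet)
  Trigram 2: (these quiet or)
  Trigram 3: (quiet or rarely)
Total word trigrams: 5 - 2 = 3

3


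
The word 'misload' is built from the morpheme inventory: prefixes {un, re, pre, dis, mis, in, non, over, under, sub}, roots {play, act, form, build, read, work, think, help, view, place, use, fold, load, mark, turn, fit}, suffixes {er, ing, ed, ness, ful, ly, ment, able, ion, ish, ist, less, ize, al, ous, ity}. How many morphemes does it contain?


Segmenting 'misload' against the inventory:
  'mis' -> prefix (morpheme 1)
  'load' -> root (morpheme 2)
Total morphemes: 2

2


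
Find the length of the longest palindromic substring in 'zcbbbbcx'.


Scanning 'zcbbbbcx' for palindromic substrings.
Substring at positions 1-6: 'cbbbbc'.
Check: reverse('cbbbbc') = 'cbbbbc' -> palindrome confirmed.
Neighbouring characters ('z' / 'x') break symmetry, so it cannot extend further.
No longer palindromic substring exists; longest length = 6

6


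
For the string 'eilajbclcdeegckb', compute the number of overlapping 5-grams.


String 'eilajbclcdeegckb' has length L = 16.
Number of overlapping n-grams = L - n + 1
Substituting: 16 - 5 + 1 = 12

12


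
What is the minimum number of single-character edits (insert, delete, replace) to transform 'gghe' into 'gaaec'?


Building DP table for s1='gghe' (len 4) and s2='gaaec' (len 5):
       g  a  a  e  c
    0  1  2  3  4  5
  g 1  0  1  2  3  4
  g 2  1  1  2  3  4
  h 3  2  2  2  3  4
  e 4  3  3  3  2  3
Edit distance = dp[4][5] = 3

3


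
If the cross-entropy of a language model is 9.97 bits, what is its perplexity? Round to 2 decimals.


Perplexity formula: PP = 2^H
H = 9.97
PP = 2^9.97
Decompose: 2^9.97 = 2^9 * 2^0.97
2^9 = 512, 2^0.97 ~ 1.9588406
PP ~ 512 * 1.9588406 = 1002.9263872
Rounded to 2 decimals: 1002.93

1002.93


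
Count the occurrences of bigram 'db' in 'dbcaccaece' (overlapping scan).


Scanning 'dbcaccaece' for bigram 'db':
  Position 0: 'db' -> MATCH
  Position 1: 'bc' -> no
  Position 2: 'ca' -> no
  Position 3: 'ac' -> no
  Position 4: 'cc' -> no
  Position 5: 'ca' -> no
  Position 6: 'ae' -> no
  Position 7: 'ec' -> no
  Position 8: 'ce' -> no
Total matches: 1

1


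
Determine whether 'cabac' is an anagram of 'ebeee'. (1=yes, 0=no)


Sort characters of 'cabac': 'aabcc'
Sort characters of 'ebeee': 'beeee'
Sorted forms differ -> they are NOT anagrams
Result: 0

0


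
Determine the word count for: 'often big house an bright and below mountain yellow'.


Counting words by splitting on spaces:
  Word 1: 'often'
  Word 2: 'big'
  Word 3: 'house'
  Word 4: 'an'
  Word 5: 'bright'
  Word 6: 'and'
  Word 7: 'below'
  Word 8: 'mountain'
  Word 9: 'yellow'
Total words: 9

9


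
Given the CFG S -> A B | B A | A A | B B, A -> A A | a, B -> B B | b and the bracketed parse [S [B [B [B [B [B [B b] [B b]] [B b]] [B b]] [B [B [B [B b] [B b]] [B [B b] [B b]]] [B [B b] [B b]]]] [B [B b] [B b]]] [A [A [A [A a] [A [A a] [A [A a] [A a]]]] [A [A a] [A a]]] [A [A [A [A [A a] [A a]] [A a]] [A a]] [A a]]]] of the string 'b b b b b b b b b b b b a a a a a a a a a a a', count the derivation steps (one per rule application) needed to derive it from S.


Every bracketed nonterminal node [X ...] in the tree is produced by exactly one rule application.
Reading the tree off as a leftmost derivation:
  Step 1: S  =>  B A   (applied S -> B A)
  Step 2: B A  =>  B B A   (applied B -> B B)
  Step 3: B B A  =>  B B B A   (applied B -> B B)
  Step 4: B B B A  =>  B B B B A   (applied B -> B B)
  Step 5: B B B B A  =>  B B B B B A   (applied B -> B B)
  Step 6: B B B B B A  =>  B B B B B B A   (applied B -> B B)
  Step 7: B B B B B B A  =>  b B B B B B A   (applied B -> b)
  Step 8: b B B B B B A  =>  b b B B B B A   (applied B -> b)
  Step 9: b b B B B B A  =>  b b b B B B A   (applied B -> b)
  Step 10: b b b B B B A  =>  b b b b B B A   (applied B -> b)
  Step 11: b b b b B B A  =>  b b b b B B B A   (applied B -> B B)
  Step 12: b b b b B B B A  =>  b b b b B B B B A   (applied B -> B B)
  Step 13: b b b b B B B B A  =>  b b b b B B B B B A   (applied B -> B B)
  Step 14: b b b b B B B B B A  =>  b b b b b B B B B A   (applied B -> b)
  Step 15: b b b b b B B B B A  =>  b b b b b b B B B A   (applied B -> b)
  Step 16: b b b b b b B B B A  =>  b b b b b b B B B B A   (applied B -> B B)
  Step 17: b b b b b b B B B B A  =>  b b b b b b b B B B A   (applied B -> b)
  Step 18: b b b b b b b B B B A  =>  b b b b b b b b B B A   (applied B -> b)
  Step 19: b b b b b b b b B B A  =>  b b b b b b b b B B B A   (applied B -> B B)
  Step 20: b b b b b b b b B B B A  =>  b b b b b b b b b B B A   (applied B -> b)
  Step 21: b b b b b b b b b B B A  =>  b b b b b b b b b b B A   (applied B -> b)
  Step 22: b b b b b b b b b b B A  =>  b b b b b b b b b b B B A   (applied B -> B B)
  Step 23: b b b b b b b b b b B B A  =>  b b b b b b b b b b b B A   (applied B -> b)
  Step 24: b b b b b b b b b b b B A  =>  b b b b b b b b b b b b A   (applied B -> b)
  Step 25: b b b b b b b b b b b b A  =>  b b b b b b b b b b b b A A   (applied A -> A A)
  Step 26: b b b b b b b b b b b b A A  =>  b b b b b b b b b b b b A A A   (applied A -> A A)
  Step 27: b b b b b b b b b b b b A A A  =>  b b b b b b b b b b b b A A A A   (applied A -> A A)
  Step 28: b b b b b b b b b b b b A A A A  =>  b b b b b b b b b b b b a A A A   (applied A -> a)
  Step 29: b b b b b b b b b b b b a A A A  =>  b b b b b b b b b b b b a A A A A   (applied A -> A A)
  Step 30: b b b b b b b b b b b b a A A A A  =>  b b b b b b b b b b b b a a A A A   (applied A -> a)
  Step 31: b b b b b b b b b b b b a a A A A  =>  b b b b b b b b b b b b a a A A A A   (applied A -> A A)
  Step 32: b b b b b b b b b b b b a a A A A A  =>  b b b b b b b b b b b b a a a A A A   (applied A -> a)
  Step 33: b b b b b b b b b b b b a a a A A A  =>  b b b b b b b b b b b b a a a a A A   (applied A -> a)
  Step 34: b b b b b b b b b b b b a a a a A A  =>  b b b b b b b b b b b b a a a a A A A   (applied A -> A A)
  Step 35: b b b b b b b b b b b b a a a a A A A  =>  b b b b b b b b b b b b a a a a a A A   (applied A -> a)
  Step 36: b b b b b b b b b b b b a a a a a A A  =>  b b b b b b b b b b b b a a a a a a A   (applied A -> a)
  Step 37: b b b b b b b b b b b b a a a a a a A  =>  b b b b b b b b b b b b a a a a a a A A   (applied A -> A A)
  Step 38: b b b b b b b b b b b b a a a a a a A A  =>  b b b b b b b b b b b b a a a a a a A A A   (applied A -> A A)
  Step 39: b b b b b b b b b b b b a a a a a a A A A  =>  b b b b b b b b b b b b a a a a a a A A A A   (applied A -> A A)
  Step 40: b b b b b b b b b b b b a a a a a a A A A A  =>  b b b b b b b b b b b b a a a a a a A A A A A   (applied A -> A A)
  Step 41: b b b b b b b b b b b b a a a a a a A A A A A  =>  b b b b b b b b b b b b a a a a a a a A A A A   (applied A -> a)
  Step 42: b b b b b b b b b b b b a a a a a a a A A A A  =>  b b b b b b b b b b b b a a a a a a a a A A A   (applied A -> a)
  Step 43: b b b b b b b b b b b b a a a a a a a a A A A  =>  b b b b b b b b b b b b a a a a a a a a a A A   (applied A -> a)
  Step 44: b b b b b b b b b b b b a a a a a a a a a A A  =>  b b b b b b b b b b b b a a a a a a a a a a A   (applied A -> a)
  Step 45: b b b b b b b b b b b b a a a a a a a a a a A  =>  b b b b b b b b b b b b a a a a a a a a a a a   (applied A -> a)
Final yield: b b b b b b b b b b b b a a a a a a a a a a a
Total rewrite steps: 45

45


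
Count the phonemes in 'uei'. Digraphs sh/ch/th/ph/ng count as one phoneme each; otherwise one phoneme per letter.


Parsing 'uei' greedily, digraphs first:
  'u' -> vowel phoneme (phonemes so far: 1)
  'e' -> vowel phoneme (phonemes so far: 2)
  'i' -> vowel phoneme (phonemes so far: 3)
Total phonemes: 3

3


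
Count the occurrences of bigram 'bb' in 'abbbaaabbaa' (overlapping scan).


Scanning 'abbbaaabbaa' for bigram 'bb':
  Position 0: 'ab' -> no
  Position 1: 'bb' -> MATCH
  Position 2: 'bb' -> MATCH
  Position 3: 'ba' -> no
  Position 4: 'aa' -> no
  Position 5: 'aa' -> no
  Position 6: 'ab' -> no
  Position 7: 'bb' -> MATCH
  Position 8: 'ba' -> no
  Position 9: 'aa' -> no
Total matches: 3

3


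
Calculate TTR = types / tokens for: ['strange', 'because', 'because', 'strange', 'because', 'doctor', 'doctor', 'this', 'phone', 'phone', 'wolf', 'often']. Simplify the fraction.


Tokens: 12
Unique types: ('because', 'doctor', 'often', 'phone', 'strange', 'this', 'wolf') = 7
TTR = 7/12
Already in lowest terms.

7/12


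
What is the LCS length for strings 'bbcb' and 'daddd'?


DP table for LCS of 'bbcb' and 'daddd':
       d  a  d  d  d
    0  0  0  0  0  0
  b 0  0  0  0  0  0
  b 0  0  0  0  0  0
  c 0  0  0  0  0  0
  b 0  0  0  0  0  0
LCS length = 0

0


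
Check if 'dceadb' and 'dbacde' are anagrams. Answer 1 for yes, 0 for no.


Sort characters of 'dceadb': 'abcdde'
Sort characters of 'dbacde': 'abcdde'
Sorted forms match -> they ARE anagrams
Result: 1

1


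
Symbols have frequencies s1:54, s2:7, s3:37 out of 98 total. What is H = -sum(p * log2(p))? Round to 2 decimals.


Computing entropy H = -sum(p_i * log2(p_i)):
  s1: p = 54/98 = 0.5510, -p*log2(p) = 0.4738
  s2: p = 7/98 = 0.0714, -p*log2(p) = 0.2720
  s3: p = 37/98 = 0.3776, -p*log2(p) = 0.5306
H = sum of terms = 1.2764
Rounded to 2 decimals: 1.28

1.28


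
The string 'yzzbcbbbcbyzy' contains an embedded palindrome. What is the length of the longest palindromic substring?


Scanning 'yzzbcbbbcbyzy' for palindromic substrings.
Substring at positions 3-9: 'bcbbbcb'.
Check: reverse('bcbbbcb') = 'bcbbbcb' -> palindrome confirmed.
Neighbouring characters ('z' / 'y') break symmetry, so it cannot extend further.
No longer palindromic substring exists; longest length = 7

7


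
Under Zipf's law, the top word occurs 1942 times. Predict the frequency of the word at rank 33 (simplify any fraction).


Zipf's law: freq(rank) = f1 / rank
f1 = 1942, rank = 33
freq = 1942 / 33
GCD(1942, 33) = 1
Simplified: 1942/33

1942/33


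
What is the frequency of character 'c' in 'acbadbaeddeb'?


Scanning 'acbadbaeddeb' for 'c':
  Position 1: 'c' -> MATCH (count: 1)
Total occurrences of 'c': 1

1


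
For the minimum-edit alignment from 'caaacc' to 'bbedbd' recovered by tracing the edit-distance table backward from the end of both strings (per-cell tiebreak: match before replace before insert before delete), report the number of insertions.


Edit distance = 6. Backtracking from cell (6, 6) with preference match > replace > insert > delete,
then listing the resulting alignment 'caaacc' -> 'bbedbd' left to right:
  Step 1: replace c->b
  Step 2: replace a->b
  Step 3: replace a->e
  Step 4: replace a->d
  Step 5: replace c->b
  Step 6: replace c->d
Total insertions: 0

0


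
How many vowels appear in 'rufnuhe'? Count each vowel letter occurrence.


Scanning each character of 'rufnuhe':
  Position 1: 'r' -> consonant (running count: 0)
  Position 2: 'u' -> vowel (running count: 1)
  Position 3: 'f' -> consonant (running count: 1)
  Position 4: 'n' -> consonant (running count: 1)
  Position 5: 'u' -> vowel (running count: 2)
  Position 6: 'h' -> consonant (running count: 2)
  Position 7: 'e' -> vowel (running count: 3)
Total vowels: 3

3


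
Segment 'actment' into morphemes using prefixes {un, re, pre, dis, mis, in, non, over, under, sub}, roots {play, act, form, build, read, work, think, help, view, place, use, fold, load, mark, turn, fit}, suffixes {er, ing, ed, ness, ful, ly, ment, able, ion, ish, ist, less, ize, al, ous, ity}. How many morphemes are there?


Segmenting 'actment' against the inventory:
  'act' -> root (morpheme 1)
  'ment' -> suffix (morpheme 2)
Total morphemes: 2

2


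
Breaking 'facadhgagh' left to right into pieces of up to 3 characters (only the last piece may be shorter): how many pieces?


'facadhgagh' has 10 characters.
Chunking with max size 3:
  Chunk 1: 'fac' (positions 0-2)
  Chunk 2: 'adh' (positions 3-5)
  Chunk 3: 'gag' (positions 6-8)
  Chunk 4: 'h' (positions 9-9)
Total chunks: ceil(10 / 3) = 4

4


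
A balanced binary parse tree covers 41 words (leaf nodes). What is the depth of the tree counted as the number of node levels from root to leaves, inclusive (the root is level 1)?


In a balanced binary tree with n leaves the deepest leaf is ceil(log2(n)) edges below the root,
so counting node levels inclusive of root and leaves gives ceil(log2(n)) + 1 levels.
log2(41) = 5.3576
ceil(5.3576) = 6
levels = 6 + 1 = 7

7


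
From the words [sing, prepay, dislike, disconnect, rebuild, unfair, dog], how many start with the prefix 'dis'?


Checking each word for prefix 'dis':
  'sing' -> no (count: 0)
  'prepay' -> no (count: 0)
  'dislike' -> YES, starts with 'dis' (count: 1)
  'disconnect' -> YES, starts with 'dis' (count: 2)
  'rebuild' -> no (count: 2)
  'unfair' -> no (count: 2)
  'dog' -> no (count: 2)
Total with prefix 'dis': 2

2


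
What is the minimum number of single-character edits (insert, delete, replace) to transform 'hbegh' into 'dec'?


Building DP table for s1='hbegh' (len 5) and s2='dec' (len 3):
       d  e  c
    0  1  2  3
  h 1  1  2  3
  b 2  2  2  3
  e 3  3  2  3
  g 4  4  3  3
  h 5  5  4  4
Edit distance = dp[5][3] = 4

4


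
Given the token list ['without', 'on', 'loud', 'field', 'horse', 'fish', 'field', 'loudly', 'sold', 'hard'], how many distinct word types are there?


Listing all tokens and tracking unique types:
  Token 1: 'without' -> NEW (unique so far: 1)
  Token 2: 'on' -> NEW (unique so far: 2)
  Token 3: 'loud' -> NEW (unique so far: 3)
  Token 4: 'field' -> NEW (unique so far: 4)
  Token 5: 'horse' -> NEW (unique so far: 5)
  Token 6: 'fish' -> NEW (unique so far: 6)
  Token 7: 'field' -> duplicate (unique so far: 6)
  Token 8: 'loudly' -> NEW (unique so far: 7)
  Token 9: 'sold' -> NEW (unique so far: 8)
  Token 10: 'hard' -> NEW (unique so far: 9)
Unique types: ('field', 'fish', 'hard', 'horse', 'loud', 'loudly', 'on', 'sold', 'without')
Vocabulary size: 9

9


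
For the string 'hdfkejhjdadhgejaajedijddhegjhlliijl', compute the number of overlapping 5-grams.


String 'hdfkejhjdadhgejaajedijddhegjhlliijl' has length L = 35.
Number of overlapping n-grams = L - n + 1
Substituting: 35 - 5 + 1 = 31

31


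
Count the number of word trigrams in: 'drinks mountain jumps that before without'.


Word trigrams from [6] words:
  Trigram 1: (drinks mountain jumps)
  Trigram 2: (mountain jumps that)
  Trigram 3: (jumps that before)
  Trigram 4: (that before without)
Total word trigrams: 6 - 2 = 4

4


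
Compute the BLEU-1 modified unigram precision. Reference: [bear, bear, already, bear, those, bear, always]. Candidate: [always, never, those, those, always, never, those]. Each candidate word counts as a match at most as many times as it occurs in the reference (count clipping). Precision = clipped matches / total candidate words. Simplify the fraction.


Reference word counts: {'already': 1, 'always': 1, 'bear': 4, 'those': 1}
Checking each candidate word (with clipping):
  'always' -> in reference (ref count 1, used 1/1) -> match (matches: 1)
  'never' -> not in reference -> no match (matches: 1)
  'those' -> in reference (ref count 1, used 1/1) -> match (matches: 2)
  'those' -> ref count 1 already used up (1/1) -> clipped, no match (matches: 2)
  'always' -> ref count 1 already used up (1/1) -> clipped, no match (matches: 2)
  'never' -> not in reference -> no match (matches: 2)
  'those' -> ref count 1 already used up (1/1) -> clipped, no match (matches: 2)
Clipped matches: 2, Candidate length: 7
Precision = 2/7

2/7


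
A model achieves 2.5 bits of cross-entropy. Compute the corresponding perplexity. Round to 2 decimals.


Perplexity formula: PP = 2^H
H = 2.5
PP = 2^2.5
Decompose: 2^2.5 = 2^2 * 2^0.5 = 2^2 * sqrt(2)
2^2 = 4, sqrt(2) ~ 1.4142136
PP ~ 4 * 1.4142136 = 5.6568544
Rounded to 2 decimals: 5.66

5.66


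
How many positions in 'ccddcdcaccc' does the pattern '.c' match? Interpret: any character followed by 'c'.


Pattern: .c means any character followed by 'c'.
Scanning 'ccddcdcaccc' position-by-position:
  Pos 0: window 'cc' -> MATCH
  Pos 1: window 'cd' -> no
  Pos 2: window 'dd' -> no
  Pos 3: window 'dc' -> MATCH
  Pos 4: window 'cd' -> no
  Pos 5: window 'dc' -> MATCH
  Pos 6: window 'ca' -> no
  Pos 7: window 'ac' -> MATCH
  Pos 8: window 'cc' -> MATCH
  Pos 9: window 'cc' -> MATCH
  Pos 10: window 'c' -> no
Total matches: 6

6


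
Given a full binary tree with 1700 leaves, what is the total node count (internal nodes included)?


Leaf nodes (terminals): 1700
Internal nodes = n - 1 = 1700 - 1 = 1699
Total = leaves + internal = 1700 + 1699 = 3399

3399


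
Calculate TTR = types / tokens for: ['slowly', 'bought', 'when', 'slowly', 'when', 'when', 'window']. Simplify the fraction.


Tokens: 7
Unique types: ('bought', 'slowly', 'when', 'window') = 4
TTR = 4/7
Already in lowest terms.

4/7


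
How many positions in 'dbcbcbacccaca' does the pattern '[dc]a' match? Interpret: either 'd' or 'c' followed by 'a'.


Pattern: [dc]a means either 'd' or 'c' followed by 'a'.
Scanning 'dbcbcbacccaca' position-by-position:
  Pos 0: window 'db' -> no
  Pos 1: window 'bc' -> no
  Pos 2: window 'cb' -> no
  Pos 3: window 'bc' -> no
  Pos 4: window 'cb' -> no
  Pos 5: window 'ba' -> no
  Pos 6: window 'ac' -> no
  Pos 7: window 'cc' -> no
  Pos 8: window 'cc' -> no
  Pos 9: window 'ca' -> MATCH
  Pos 10: window 'ac' -> no
  Pos 11: window 'ca' -> MATCH
  Pos 12: window 'a' -> no
Total matches: 2

2


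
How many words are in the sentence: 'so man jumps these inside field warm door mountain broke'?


Counting words by splitting on spaces:
  Word 1: 'so'
  Word 2: 'man'
  Word 3: 'jumps'
  Word 4: 'these'
  Word 5: 'inside'
  Word 6: 'field'
  Word 7: 'warm'
  Word 8: 'door'
  Word 9: 'mountain'
  Word 10: 'broke'
Total words: 10

10


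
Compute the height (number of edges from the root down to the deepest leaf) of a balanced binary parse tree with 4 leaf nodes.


In a balanced binary tree with n leaves the deepest leaf is ceil(log2(n)) edges below the root.
log2(4) = 2.0000
ceil(2.0000) = 2
height (edges) = 2

2


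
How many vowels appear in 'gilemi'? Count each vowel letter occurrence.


Scanning each character of 'gilemi':
  Position 1: 'g' -> consonant (running count: 0)
  Position 2: 'i' -> vowel (running count: 1)
  Position 3: 'l' -> consonant (running count: 1)
  Position 4: 'e' -> vowel (running count: 2)
  Position 5: 'm' -> consonant (running count: 2)
  Position 6: 'i' -> vowel (running count: 3)
Total vowels: 3

3


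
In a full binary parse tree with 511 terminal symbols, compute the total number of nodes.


Leaf nodes (terminals): 511
Internal nodes = n - 1 = 511 - 1 = 510
Total = leaves + internal = 511 + 510 = 1021

1021


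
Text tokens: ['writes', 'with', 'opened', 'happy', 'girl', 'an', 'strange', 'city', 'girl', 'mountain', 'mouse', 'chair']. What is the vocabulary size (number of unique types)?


Listing all tokens and tracking unique types:
  Token 1: 'writes' -> NEW (unique so far: 1)
  Token 2: 'with' -> NEW (unique so far: 2)
  Token 3: 'opened' -> NEW (unique so far: 3)
  Token 4: 'happy' -> NEW (unique so far: 4)
  Token 5: 'girl' -> NEW (unique so far: 5)
  Token 6: 'an' -> NEW (unique so far: 6)
  Token 7: 'strange' -> NEW (unique so far: 7)
  Token 8: 'city' -> NEW (unique so far: 8)
  Token 9: 'girl' -> duplicate (unique so far: 8)
  Token 10: 'mountain' -> NEW (unique so far: 9)
  Token 11: 'mouse' -> NEW (unique so far: 10)
  Token 12: 'chair' -> NEW (unique so far: 11)
Unique types: ('an', 'chair', 'city', 'girl', 'happy', 'mountain', 'mouse', 'opened', 'strange', 'with', 'writes')
Vocabulary size: 11

11


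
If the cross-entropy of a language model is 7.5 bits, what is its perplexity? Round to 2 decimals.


Perplexity formula: PP = 2^H
H = 7.5
PP = 2^7.5
Decompose: 2^7.5 = 2^7 * 2^0.5 = 2^7 * sqrt(2)
2^7 = 128, sqrt(2) ~ 1.4142136
PP ~ 128 * 1.4142136 = 181.0193408
Rounded to 2 decimals: 181.02

181.02


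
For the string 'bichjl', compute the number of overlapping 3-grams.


String 'bichjl' has length L = 6.
Number of overlapping n-grams = L - n + 1
Substituting: 6 - 3 + 1 = 4

4


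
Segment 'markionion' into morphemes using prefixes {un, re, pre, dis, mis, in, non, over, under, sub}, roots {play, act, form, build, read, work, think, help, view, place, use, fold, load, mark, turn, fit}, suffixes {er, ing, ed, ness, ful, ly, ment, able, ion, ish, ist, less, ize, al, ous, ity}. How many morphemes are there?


Segmenting 'markionion' against the inventory:
  'mark' -> root (morpheme 1)
  'ion' -> suffix (morpheme 2)
  'ion' -> suffix (morpheme 3)
Total morphemes: 3

3


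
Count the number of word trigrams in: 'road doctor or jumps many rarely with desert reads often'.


Word trigrams from [10] words:
  Trigram 1: (road doctor or)
  Trigram 2: (doctor or jumps)
  Trigram 3: (or jumps many)
  Trigram 4: (jumps many rarely)
  Trigram 5: (many rarely with)
  Trigram 6: (rarely with desert)
  Trigram 7: (with desert reads)
  Trigram 8: (desert reads often)
Total word trigrams: 10 - 2 = 8

8


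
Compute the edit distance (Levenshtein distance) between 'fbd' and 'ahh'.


Building DP table for s1='fbd' (len 3) and s2='ahh' (len 3):
       a  h  h
    0  1  2  3
  f 1  1  2  3
  b 2  2  2  3
  d 3  3  3  3
Edit distance = dp[3][3] = 3

3


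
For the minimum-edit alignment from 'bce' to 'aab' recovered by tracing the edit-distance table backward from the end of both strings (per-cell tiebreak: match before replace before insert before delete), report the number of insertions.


Edit distance = 3. Backtracking from cell (3, 3) with preference match > replace > insert > delete,
then listing the resulting alignment 'bce' -> 'aab' left to right:
  Step 1: replace b->a
  Step 2: replace c->a
  Step 3: replace e->b
Total insertions: 0

0


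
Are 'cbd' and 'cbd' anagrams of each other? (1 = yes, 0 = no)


Sort characters of 'cbd': 'bcd'
Sort characters of 'cbd': 'bcd'
Sorted forms match -> they ARE anagrams
Result: 1

1


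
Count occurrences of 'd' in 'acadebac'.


Scanning 'acadebac' for 'd':
  Position 3: 'd' -> MATCH (count: 1)
Total occurrences of 'd': 1

1


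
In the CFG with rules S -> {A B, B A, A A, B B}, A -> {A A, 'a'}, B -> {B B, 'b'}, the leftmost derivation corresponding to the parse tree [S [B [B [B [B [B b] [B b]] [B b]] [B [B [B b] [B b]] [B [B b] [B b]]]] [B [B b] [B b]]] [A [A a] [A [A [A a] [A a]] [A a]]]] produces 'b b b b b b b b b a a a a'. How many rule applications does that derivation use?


Every bracketed nonterminal node [X ...] in the tree is produced by exactly one rule application.
Reading the tree off as a leftmost derivation:
  Step 1: S  =>  B A   (applied S -> B A)
  Step 2: B A  =>  B B A   (applied B -> B B)
  Step 3: B B A  =>  B B B A   (applied B -> B B)
  Step 4: B B B A  =>  B B B B A   (applied B -> B B)
  Step 5: B B B B A  =>  B B B B B A   (applied B -> B B)
  Step 6: B B B B B A  =>  b B B B B A   (applied B -> b)
  Step 7: b B B B B A  =>  b b B B B A   (applied B -> b)
  Step 8: b b B B B A  =>  b b b B B A   (applied B -> b)
  Step 9: b b b B B A  =>  b b b B B B A   (applied B -> B B)
  Step 10: b b b B B B A  =>  b b b B B B B A   (applied B -> B B)
  Step 11: b b b B B B B A  =>  b b b b B B B A   (applied B -> b)
  Step 12: b b b b B B B A  =>  b b b b b B B A   (applied B -> b)
  Step 13: b b b b b B B A  =>  b b b b b B B B A   (applied B -> B B)
  Step 14: b b b b b B B B A  =>  b b b b b b B B A   (applied B -> b)
  Step 15: b b b b b b B B A  =>  b b b b b b b B A   (applied B -> b)
  Step 16: b b b b b b b B A  =>  b b b b b b b B B A   (applied B -> B B)
  Step 17: b b b b b b b B B A  =>  b b b b b b b b B A   (applied B -> b)
  Step 18: b b b b b b b b B A  =>  b b b b b b b b b A   (applied B -> b)
  Step 19: b b b b b b b b b A  =>  b b b b b b b b b A A   (applied A -> A A)
  Step 20: b b b b b b b b b A A  =>  b b b b b b b b b a A   (applied A -> a)
  Step 21: b b b b b b b b b a A  =>  b b b b b b b b b a A A   (applied A -> A A)
  Step 22: b b b b b b b b b a A A  =>  b b b b b b b b b a A A A   (applied A -> A A)
  Step 23: b b b b b b b b b a A A A  =>  b b b b b b b b b a a A A   (applied A -> a)
  Step 24: b b b b b b b b b a a A A  =>  b b b b b b b b b a a a A   (applied A -> a)
  Step 25: b b b b b b b b b a a a A  =>  b b b b b b b b b a a a a   (applied A -> a)
Final yield: b b b b b b b b b a a a a
Total rewrite steps: 25

25


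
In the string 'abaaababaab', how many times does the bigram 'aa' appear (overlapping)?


Scanning 'abaaababaab' for bigram 'aa':
  Position 0: 'ab' -> no
  Position 1: 'ba' -> no
  Position 2: 'aa' -> MATCH
  Position 3: 'aa' -> MATCH
  Position 4: 'ab' -> no
  Position 5: 'ba' -> no
  Position 6: 'ab' -> no
  Position 7: 'ba' -> no
  Position 8: 'aa' -> MATCH
  Position 9: 'ab' -> no
Total matches: 3

3


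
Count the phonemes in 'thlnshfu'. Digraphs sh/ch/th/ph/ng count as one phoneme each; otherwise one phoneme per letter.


Parsing 'thlnshfu' greedily, digraphs first:
  'th' -> digraph (1 consonant phoneme) (phonemes so far: 1)
  'l' -> consonant phoneme (phonemes so far: 2)
  'n' -> consonant phoneme (phonemes so far: 3)
  'sh' -> digraph (1 consonant phoneme) (phonemes so far: 4)
  'f' -> consonant phoneme (phonemes so far: 5)
  'u' -> vowel phoneme (phonemes so far: 6)
Total phonemes: 6

6


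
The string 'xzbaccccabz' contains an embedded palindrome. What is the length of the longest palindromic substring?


Scanning 'xzbaccccabz' for palindromic substrings.
Substring at positions 1-10: 'zbaccccabz'.
Check: reverse('zbaccccabz') = 'zbaccccabz' -> palindrome confirmed.
Neighbouring characters ('x' / '-') break symmetry, so it cannot extend further.
No longer palindromic substring exists; longest length = 10

10


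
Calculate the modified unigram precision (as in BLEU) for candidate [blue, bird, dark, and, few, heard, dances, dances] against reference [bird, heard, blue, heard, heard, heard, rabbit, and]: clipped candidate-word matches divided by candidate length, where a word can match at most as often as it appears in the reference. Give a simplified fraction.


Reference word counts: {'and': 1, 'bird': 1, 'blue': 1, 'heard': 4, 'rabbit': 1}
Checking each candidate word (with clipping):
  'blue' -> in reference (ref count 1, used 1/1) -> match (matches: 1)
  'bird' -> in reference (ref count 1, used 1/1) -> match (matches: 2)
  'dark' -> not in reference -> no match (matches: 2)
  'and' -> in reference (ref count 1, used 1/1) -> match (matches: 3)
  'few' -> not in reference -> no match (matches: 3)
  'heard' -> in reference (ref count 4, used 1/4) -> match (matches: 4)
  'dances' -> not in reference -> no match (matches: 4)
  'dances' -> not in reference -> no match (matches: 4)
Clipped matches: 4, Candidate length: 8
Precision = 4/8 = 1/2

1/2
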